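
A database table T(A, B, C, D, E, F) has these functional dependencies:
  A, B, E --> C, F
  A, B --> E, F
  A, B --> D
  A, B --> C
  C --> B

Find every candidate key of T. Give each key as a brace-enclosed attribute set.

Attributes never on any right-hand side: {A} — every candidate key must contain it.
{A, B} is a candidate key since {A, B}⁺ = {A, B, C, D, E, F} covers every attribute.
{A, C} is a candidate key since {A, C}⁺ = {A, B, C, D, E, F} covers every attribute.
Any other superkey properly contains one of these, so there are no further candidate keys.

{A, B}, {A, C}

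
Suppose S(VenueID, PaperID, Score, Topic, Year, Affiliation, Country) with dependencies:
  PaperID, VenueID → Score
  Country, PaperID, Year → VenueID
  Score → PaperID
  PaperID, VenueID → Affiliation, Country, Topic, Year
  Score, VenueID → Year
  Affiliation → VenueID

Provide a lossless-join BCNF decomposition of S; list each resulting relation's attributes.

Candidate keys of the original relation: {Affiliation, PaperID}, {Affiliation, Score}, {Country, PaperID, Year}, {Country, Score, Year}, {PaperID, VenueID}, {Score, VenueID}.
Within {Affiliation, Country, PaperID, Score, Topic, VenueID, Year}: {Score}⁺ ∩ {Affiliation, Country, PaperID, Score, Topic, VenueID, Year} = {PaperID, Score}, not the whole set, so Score → PaperID violates BCNF; decompose into {PaperID, Score} and {Affiliation, Country, Score, Topic, VenueID, Year}.
{PaperID, Score} is in BCNF.
Within {Affiliation, Country, Score, Topic, VenueID, Year}: {Affiliation}⁺ ∩ {Affiliation, Country, Score, Topic, VenueID, Year} = {Affiliation, VenueID}, not the whole set, so Affiliation → VenueID violates BCNF; decompose into {Affiliation, VenueID} and {Affiliation, Country, Score, Topic, Year}.
{Affiliation, VenueID} is in BCNF.
{Affiliation, Country, Score, Topic, Year} is in BCNF.

{Affiliation, Country, Score, Topic, Year}; {Affiliation, VenueID}; {PaperID, Score}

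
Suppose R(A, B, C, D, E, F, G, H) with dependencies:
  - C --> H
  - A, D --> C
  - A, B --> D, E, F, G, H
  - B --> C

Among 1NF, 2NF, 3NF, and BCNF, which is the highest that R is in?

Candidate key: {A, B}. Prime attributes: {A, B}.
For C --> H we have {C}⁺ = {C, H}; {C} is not a superkey, so BCNF fails.
C --> H determines the non-prime attribute {H} from a non-superkey — 3NF is violated.
Since {B} ⊂ {A, B} and {B}⁺ ⊇ {C, H} with {C, H} non-prime, there is a partial dependency; 2NF fails.

1NF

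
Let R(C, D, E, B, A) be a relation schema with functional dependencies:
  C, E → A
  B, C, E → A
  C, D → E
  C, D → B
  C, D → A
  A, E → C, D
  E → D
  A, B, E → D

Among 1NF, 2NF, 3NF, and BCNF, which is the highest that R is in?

Candidate keys: {A, E}, {C, D}, {C, E}. Prime attributes: {A, C, D, E}.
For E → D we have {E}⁺ = {D, E}; {E} is not a superkey, so BCNF fails.
Since {D} ⊆ prime attributes and every other non-superkey FD also has a prime right side, the schema is in 3NF.

3NF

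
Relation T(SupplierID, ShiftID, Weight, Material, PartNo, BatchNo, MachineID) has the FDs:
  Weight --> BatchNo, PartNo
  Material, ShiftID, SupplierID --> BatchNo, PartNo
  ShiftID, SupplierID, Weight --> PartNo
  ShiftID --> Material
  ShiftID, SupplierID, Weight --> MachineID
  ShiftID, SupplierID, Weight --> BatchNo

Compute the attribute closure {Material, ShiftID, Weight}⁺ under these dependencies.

Start with {Material, ShiftID, Weight}.
Weight --> BatchNo, PartNo applies; add {BatchNo, PartNo} → now {BatchNo, Material, PartNo, ShiftID, Weight}.
No further FD applies.

{BatchNo, Material, PartNo, ShiftID, Weight}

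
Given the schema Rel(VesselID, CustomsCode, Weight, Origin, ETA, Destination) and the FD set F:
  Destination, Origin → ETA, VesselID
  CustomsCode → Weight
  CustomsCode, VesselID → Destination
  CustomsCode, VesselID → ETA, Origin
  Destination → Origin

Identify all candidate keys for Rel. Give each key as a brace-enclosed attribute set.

{CustomsCode, Destination}, {CustomsCode, VesselID}

No FD produces {CustomsCode}, so it must be in every candidate key.
{CustomsCode, Destination}⁺ = {CustomsCode, Destination, ETA, Origin, VesselID, Weight}, which is every attribute, so {CustomsCode, Destination} is a candidate key.
{CustomsCode, VesselID}⁺ = {CustomsCode, Destination, ETA, Origin, VesselID, Weight}, which is every attribute, so {CustomsCode, VesselID} is a candidate key.
These are minimal and exhaustive — every other superkey contains one of them.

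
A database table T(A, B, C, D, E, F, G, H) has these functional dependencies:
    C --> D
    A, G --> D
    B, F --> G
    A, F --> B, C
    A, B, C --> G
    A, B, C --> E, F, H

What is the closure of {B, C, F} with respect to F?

Start with {B, C, F}.
C --> D applies; add {D} → now {B, C, D, F}.
B, F --> G applies; add {G} → now {B, C, D, F, G}.
No further FD applies.

{B, C, D, F, G}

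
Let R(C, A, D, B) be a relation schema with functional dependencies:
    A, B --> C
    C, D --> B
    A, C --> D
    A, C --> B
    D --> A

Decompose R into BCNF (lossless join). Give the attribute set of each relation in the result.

Candidate keys of the original relation: {A, B}, {A, C}, {B, D}, {C, D}.
Within {A, B, C, D}: {D}⁺ ∩ {A, B, C, D} = {A, D}, not the whole set, so D --> A violates BCNF; decompose into {A, D} and {B, C, D}.
{A, D} is in BCNF.
{B, C, D} is in BCNF.

{A, D}; {B, C, D}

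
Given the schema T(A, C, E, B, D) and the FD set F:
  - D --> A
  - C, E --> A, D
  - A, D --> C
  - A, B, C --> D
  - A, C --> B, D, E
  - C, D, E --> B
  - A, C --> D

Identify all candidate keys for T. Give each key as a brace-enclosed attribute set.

{A, C}, {C, E}, {D}

{D} is a candidate key since {D}⁺ = {A, B, C, D, E} covers every attribute.
{A, C} is a candidate key since {A, C}⁺ = {A, B, C, D, E} covers every attribute.
{C, E} is a candidate key since {C, E}⁺ = {A, B, C, D, E} covers every attribute.
These are minimal and exhaustive — every other superkey contains one of them.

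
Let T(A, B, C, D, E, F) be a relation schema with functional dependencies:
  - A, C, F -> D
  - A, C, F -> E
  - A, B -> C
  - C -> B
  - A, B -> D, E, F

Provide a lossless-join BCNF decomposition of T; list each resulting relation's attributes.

Candidate keys of the original relation: {A, B}, {A, C}.
In {A, B, C, D, E, F}, {C} is not a superkey ({C}⁺ restricted to this set is {B, C}), so split on C -> B into {B, C} and {A, C, D, E, F}.
{B, C} has no BCNF violation.
{A, C, D, E, F} has no BCNF violation.

{A, C, D, E, F}; {B, C}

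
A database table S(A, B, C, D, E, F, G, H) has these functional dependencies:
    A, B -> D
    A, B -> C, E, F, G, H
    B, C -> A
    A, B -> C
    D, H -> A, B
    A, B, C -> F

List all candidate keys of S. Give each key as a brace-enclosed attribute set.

{A, B}, {B, C}, {D, H}

{A, B}⁺ = {A, B, C, D, E, F, G, H} — all of the relation — so {A, B} is a candidate key.
{B, C}⁺ = {A, B, C, D, E, F, G, H} — all of the relation — so {B, C} is a candidate key.
{D, H}⁺ = {A, B, C, D, E, F, G, H} — all of the relation — so {D, H} is a candidate key.
These are minimal and exhaustive — every other superkey contains one of them.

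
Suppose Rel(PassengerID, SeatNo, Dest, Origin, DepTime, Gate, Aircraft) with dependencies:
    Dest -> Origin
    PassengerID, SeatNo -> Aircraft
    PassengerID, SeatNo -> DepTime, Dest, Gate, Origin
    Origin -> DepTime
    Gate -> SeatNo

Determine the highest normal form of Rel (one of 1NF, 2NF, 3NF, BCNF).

2NF

Candidate keys: {Gate, PassengerID}, {PassengerID, SeatNo}. Prime attributes: {Gate, PassengerID, SeatNo}.
Dest -> Origin breaks BCNF: {Dest}⁺ = {DepTime, Dest, Origin}, so {Dest} is not a superkey.
Dest -> Origin has non-prime {Origin} on the right and a non-superkey on the left, so 3NF fails.
No non-prime attribute depends on a proper subset of any candidate key, so 2NF holds.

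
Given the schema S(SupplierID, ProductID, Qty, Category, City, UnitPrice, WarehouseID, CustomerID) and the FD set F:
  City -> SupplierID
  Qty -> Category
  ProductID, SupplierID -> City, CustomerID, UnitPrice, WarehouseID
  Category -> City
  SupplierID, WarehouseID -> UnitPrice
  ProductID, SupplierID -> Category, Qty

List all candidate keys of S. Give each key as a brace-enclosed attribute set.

{ProductID} never appears on the right of any FD, so every key must include it.
{Category, ProductID}⁺ = {Category, City, CustomerID, ProductID, Qty, SupplierID, UnitPrice, WarehouseID}, which is every attribute, so {Category, ProductID} is a candidate key.
{City, ProductID}⁺ = {Category, City, CustomerID, ProductID, Qty, SupplierID, UnitPrice, WarehouseID}, which is every attribute, so {City, ProductID} is a candidate key.
{ProductID, Qty}⁺ = {Category, City, CustomerID, ProductID, Qty, SupplierID, UnitPrice, WarehouseID}, which is every attribute, so {ProductID, Qty} is a candidate key.
{ProductID, SupplierID}⁺ = {Category, City, CustomerID, ProductID, Qty, SupplierID, UnitPrice, WarehouseID}, which is every attribute, so {ProductID, SupplierID} is a candidate key.
These are minimal and exhaustive — every other superkey contains one of them.

{Category, ProductID}, {City, ProductID}, {ProductID, Qty}, {ProductID, SupplierID}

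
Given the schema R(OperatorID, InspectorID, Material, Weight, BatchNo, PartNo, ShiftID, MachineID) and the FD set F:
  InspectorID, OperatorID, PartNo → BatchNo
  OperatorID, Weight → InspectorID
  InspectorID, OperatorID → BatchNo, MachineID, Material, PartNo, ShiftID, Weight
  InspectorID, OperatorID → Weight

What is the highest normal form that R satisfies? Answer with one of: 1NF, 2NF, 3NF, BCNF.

Candidate keys: {InspectorID, OperatorID}, {OperatorID, Weight}. Prime attributes: {InspectorID, OperatorID, Weight}.
Each dependency's left side is a superkey — BCNF holds.

BCNF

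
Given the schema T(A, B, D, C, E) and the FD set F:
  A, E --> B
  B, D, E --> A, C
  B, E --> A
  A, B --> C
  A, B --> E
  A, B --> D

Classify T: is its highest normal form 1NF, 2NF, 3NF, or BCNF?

BCNF

Candidate keys: {A, B}, {A, E}, {B, E}. Prime attributes: {A, B, E}.
Each dependency's left side is a superkey — BCNF holds.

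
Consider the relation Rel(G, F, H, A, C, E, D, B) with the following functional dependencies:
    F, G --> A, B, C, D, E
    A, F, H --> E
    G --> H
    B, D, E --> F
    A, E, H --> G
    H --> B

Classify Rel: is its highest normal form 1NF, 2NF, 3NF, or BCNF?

1NF

Candidate keys: {A, D, E, H}, {A, F, H}, {D, E, G}, {F, G}. Prime attributes: {A, D, E, F, G, H}.
G --> H: {G}⁺ = {B, G, H}, which is not all of the attributes, so the left side is not a superkey — BCNF is violated.
Because {B} is non-prime and the left side of H --> B is not a superkey, the relation is not in 3NF.
Since {G} ⊂ {F, G} and {G}⁺ ⊇ {B} with {B} non-prime, there is a partial dependency; 2NF fails.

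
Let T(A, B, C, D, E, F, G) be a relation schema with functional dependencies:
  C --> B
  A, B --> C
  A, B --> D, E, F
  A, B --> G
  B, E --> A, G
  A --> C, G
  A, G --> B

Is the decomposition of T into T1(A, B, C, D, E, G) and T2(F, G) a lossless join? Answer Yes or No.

T1 ∩ T2 = {G}; its closure under F is {G}.
Neither T1 nor T2 is contained in that closure, so the decomposition is lossy.

No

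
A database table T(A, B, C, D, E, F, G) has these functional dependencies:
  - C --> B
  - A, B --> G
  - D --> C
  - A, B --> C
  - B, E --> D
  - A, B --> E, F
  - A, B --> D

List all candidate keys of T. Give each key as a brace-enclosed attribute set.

{A} never appears on the right of any FD, so every key must include it.
Closure of {A, B} is {A, B, C, D, E, F, G}, the whole schema; {A, B} is a candidate key.
Closure of {A, C} is {A, B, C, D, E, F, G}, the whole schema; {A, C} is a candidate key.
Closure of {A, D} is {A, B, C, D, E, F, G}, the whole schema; {A, D} is a candidate key.
Any other superkey properly contains one of these, so there are no further candidate keys.

{A, B}, {A, C}, {A, D}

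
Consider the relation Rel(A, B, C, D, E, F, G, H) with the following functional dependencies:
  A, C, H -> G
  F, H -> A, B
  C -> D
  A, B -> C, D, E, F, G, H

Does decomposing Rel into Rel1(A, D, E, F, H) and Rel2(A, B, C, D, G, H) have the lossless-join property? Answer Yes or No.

No

Rel1 ∩ Rel2 = {A, D, H}; its closure under F is {A, D, H}.
Rel1 ⊄ {A, D, H} and Rel2 ⊄ {A, D, H}, so the split is lossy.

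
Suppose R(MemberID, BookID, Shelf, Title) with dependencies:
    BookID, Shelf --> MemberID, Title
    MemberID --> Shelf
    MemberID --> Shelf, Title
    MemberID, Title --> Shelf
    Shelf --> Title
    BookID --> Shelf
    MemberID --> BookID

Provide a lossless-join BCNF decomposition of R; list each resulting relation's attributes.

Candidate keys of the original relation: {BookID}, {MemberID}.
Within {BookID, MemberID, Shelf, Title}: {Shelf}⁺ ∩ {BookID, MemberID, Shelf, Title} = {Shelf, Title}, not the whole set, so Shelf --> Title violates BCNF; decompose into {Shelf, Title} and {BookID, MemberID, Shelf}.
{Shelf, Title}: every determinant is a superkey — BCNF.
{BookID, MemberID, Shelf}: every determinant is a superkey — BCNF.

{BookID, MemberID, Shelf}; {Shelf, Title}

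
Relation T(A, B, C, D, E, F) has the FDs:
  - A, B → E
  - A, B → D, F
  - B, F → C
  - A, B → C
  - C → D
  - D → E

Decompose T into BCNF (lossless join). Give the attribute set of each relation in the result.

Candidate key of the original relation: {A, B}.
{A, B, C, D, E, F}: {B, F} determines {B, C, D, E, F} here but is not a superkey — split on B, F → C, D, E, giving {B, C, D, E, F} and {A, B, F}.
{B, C, D, E, F}: {C} determines {C, D, E} here but is not a superkey — split on C → D, E, giving {C, D, E} and {B, C, F}.
{C, D, E}: {D} determines {D, E} here but is not a superkey — split on D → E, giving {D, E} and {C, D}.
{D, E}: every determinant is a superkey — BCNF.
{C, D}: every determinant is a superkey — BCNF.
{B, C, F}: every determinant is a superkey — BCNF.
{A, B, F}: every determinant is a superkey — BCNF.

{A, B, F}; {B, C, F}; {C, D}; {D, E}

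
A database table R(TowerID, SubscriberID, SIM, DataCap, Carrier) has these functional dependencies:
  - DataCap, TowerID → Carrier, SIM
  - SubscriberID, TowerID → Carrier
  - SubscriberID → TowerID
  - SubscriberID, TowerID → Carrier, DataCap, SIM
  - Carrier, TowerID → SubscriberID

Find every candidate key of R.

{Carrier, TowerID}, {DataCap, TowerID}, {SubscriberID}

{SubscriberID}⁺ = {Carrier, DataCap, SIM, SubscriberID, TowerID}, which is every attribute, so {SubscriberID} is a candidate key.
{Carrier, TowerID}⁺ = {Carrier, DataCap, SIM, SubscriberID, TowerID}, which is every attribute, so {Carrier, TowerID} is a candidate key.
{DataCap, TowerID}⁺ = {Carrier, DataCap, SIM, SubscriberID, TowerID}, which is every attribute, so {DataCap, TowerID} is a candidate key.
These are minimal and exhaustive — every other superkey contains one of them.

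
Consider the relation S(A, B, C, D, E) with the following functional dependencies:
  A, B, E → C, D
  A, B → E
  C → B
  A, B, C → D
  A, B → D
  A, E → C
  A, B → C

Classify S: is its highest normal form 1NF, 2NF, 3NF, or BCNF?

3NF

Candidate keys: {A, B}, {A, C}, {A, E}. Prime attributes: {A, B, C, E}.
For C → B we have {C}⁺ = {B, C}; {C} is not a superkey, so BCNF fails.
But every attribute on its right side ({B}) is prime, and the same holds for every other non-superkey FD, so 3NF still holds.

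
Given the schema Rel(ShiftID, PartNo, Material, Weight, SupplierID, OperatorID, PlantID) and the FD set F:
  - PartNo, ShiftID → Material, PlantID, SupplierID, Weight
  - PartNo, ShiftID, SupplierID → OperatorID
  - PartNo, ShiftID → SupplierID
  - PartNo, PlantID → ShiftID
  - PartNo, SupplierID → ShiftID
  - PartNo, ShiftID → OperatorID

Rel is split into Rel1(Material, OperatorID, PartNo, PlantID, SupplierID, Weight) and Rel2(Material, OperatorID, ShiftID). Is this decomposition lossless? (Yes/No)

Rel1 ∩ Rel2 = {Material, OperatorID}; its closure under F is {Material, OperatorID}.
Rel1 ⊄ {Material, OperatorID} and Rel2 ⊄ {Material, OperatorID}, so the split is lossy.

No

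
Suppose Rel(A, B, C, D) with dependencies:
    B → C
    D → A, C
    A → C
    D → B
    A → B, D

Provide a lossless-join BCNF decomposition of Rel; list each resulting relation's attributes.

Candidate keys of the original relation: {A}, {D}.
In {A, B, C, D}, {B} is not a superkey ({B}⁺ restricted to this set is {B, C}), so split on B → C into {B, C} and {A, B, D}.
{B, C} has no BCNF violation.
{A, B, D} has no BCNF violation.

{A, B, D}; {B, C}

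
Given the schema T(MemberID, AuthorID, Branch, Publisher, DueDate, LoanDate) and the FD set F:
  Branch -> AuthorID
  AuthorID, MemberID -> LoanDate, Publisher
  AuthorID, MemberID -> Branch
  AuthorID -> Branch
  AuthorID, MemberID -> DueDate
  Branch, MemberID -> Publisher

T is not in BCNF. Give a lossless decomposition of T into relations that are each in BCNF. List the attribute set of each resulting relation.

{AuthorID, Branch}; {Branch, DueDate, LoanDate, MemberID, Publisher}

Candidate keys of the original relation: {AuthorID, MemberID}, {Branch, MemberID}.
{AuthorID, Branch, DueDate, LoanDate, MemberID, Publisher}: {Branch} determines {AuthorID, Branch} here but is not a superkey — split on Branch -> AuthorID, giving {AuthorID, Branch} and {Branch, DueDate, LoanDate, MemberID, Publisher}.
{AuthorID, Branch} has no BCNF violation.
{Branch, DueDate, LoanDate, MemberID, Publisher} has no BCNF violation.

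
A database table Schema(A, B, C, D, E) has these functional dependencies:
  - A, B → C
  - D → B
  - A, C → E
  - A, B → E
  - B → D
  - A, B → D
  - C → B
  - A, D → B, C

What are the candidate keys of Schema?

{A, B}, {A, C}, {A, D}

Attributes never on any right-hand side: {A} — every candidate key must contain it.
{A, B}⁺ = {A, B, C, D, E} — all of the relation — so {A, B} is a candidate key.
{A, C}⁺ = {A, B, C, D, E} — all of the relation — so {A, C} is a candidate key.
{A, D}⁺ = {A, B, C, D, E} — all of the relation — so {A, D} is a candidate key.
No proper subset of any of these is a key, and no other minimal superkey exists.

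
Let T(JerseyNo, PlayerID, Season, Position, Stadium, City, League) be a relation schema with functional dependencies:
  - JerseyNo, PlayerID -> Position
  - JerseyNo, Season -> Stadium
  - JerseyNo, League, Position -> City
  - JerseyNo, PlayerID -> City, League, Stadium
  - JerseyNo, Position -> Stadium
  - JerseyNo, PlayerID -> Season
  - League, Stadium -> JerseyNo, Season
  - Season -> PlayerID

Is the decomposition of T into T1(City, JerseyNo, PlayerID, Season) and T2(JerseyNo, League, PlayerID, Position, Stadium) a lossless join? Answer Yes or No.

The shared attributes are {JerseyNo, PlayerID} and {JerseyNo, PlayerID}⁺ = {City, JerseyNo, League, PlayerID, Position, Season, Stadium}.
T1 is contained in that closure, so T1 ∩ T2 -> T1 holds and the join is lossless.

Yes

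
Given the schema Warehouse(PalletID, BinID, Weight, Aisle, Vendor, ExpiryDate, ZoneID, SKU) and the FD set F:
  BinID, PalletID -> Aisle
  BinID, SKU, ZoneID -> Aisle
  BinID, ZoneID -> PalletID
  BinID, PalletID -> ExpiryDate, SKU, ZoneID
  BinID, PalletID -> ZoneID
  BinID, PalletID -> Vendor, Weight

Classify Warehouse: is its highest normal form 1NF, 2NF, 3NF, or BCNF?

Candidate keys: {BinID, PalletID}, {BinID, ZoneID}. Prime attributes: {BinID, PalletID, ZoneID}.
The left-hand side of every FD is a superkey, so BCNF is satisfied.

BCNF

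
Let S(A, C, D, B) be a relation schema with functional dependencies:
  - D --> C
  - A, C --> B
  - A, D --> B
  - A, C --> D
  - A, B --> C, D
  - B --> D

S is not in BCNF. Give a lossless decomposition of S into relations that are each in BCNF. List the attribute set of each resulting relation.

Candidate keys of the original relation: {A, B}, {A, C}, {A, D}.
{A, B, C, D}: {D} determines {C, D} here but is not a superkey — split on D --> C, giving {C, D} and {A, B, D}.
{C, D} has no BCNF violation.
{A, B, D}: {B} determines {B, D} here but is not a superkey — split on B --> D, giving {B, D} and {A, B}.
{B, D} has no BCNF violation.
{A, B} has no BCNF violation.

{A, B}; {B, D}; {C, D}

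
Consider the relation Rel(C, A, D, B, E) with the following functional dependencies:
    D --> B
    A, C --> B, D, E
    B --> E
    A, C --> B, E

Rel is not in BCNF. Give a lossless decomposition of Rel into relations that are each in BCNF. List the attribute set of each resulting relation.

Candidate key of the original relation: {A, C}.
{A, B, C, D, E}: {D} determines {B, D, E} here but is not a superkey — split on D --> B, E, giving {B, D, E} and {A, C, D}.
{B, D, E}: {B} determines {B, E} here but is not a superkey — split on B --> E, giving {B, E} and {B, D}.
{B, E} is in BCNF.
{B, D} is in BCNF.
{A, C, D} is in BCNF.

{A, C, D}; {B, D}; {B, E}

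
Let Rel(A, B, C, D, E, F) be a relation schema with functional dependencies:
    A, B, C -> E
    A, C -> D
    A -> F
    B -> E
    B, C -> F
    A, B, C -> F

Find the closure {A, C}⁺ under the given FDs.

Start with {A, C}.
A, C -> D applies; add {D} → now {A, C, D}.
A -> F applies; add {F} → now {A, C, D, F}.
No further FD applies.

{A, C, D, F}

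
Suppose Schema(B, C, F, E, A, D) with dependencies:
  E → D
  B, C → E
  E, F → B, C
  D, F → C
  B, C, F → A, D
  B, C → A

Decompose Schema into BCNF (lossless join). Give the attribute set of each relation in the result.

Candidate keys of the original relation: {B, C, F}, {B, D, F}, {E, F}.
{A, B, C, D, E, F}: {E} determines {D, E} here but is not a superkey — split on E → D, giving {D, E} and {A, B, C, E, F}.
{D, E} has no BCNF violation.
{A, B, C, E, F}: {B, C} determines {A, B, C, E} here but is not a superkey — split on B, C → A, E, giving {A, B, C, E} and {B, C, F}.
{A, B, C, E} has no BCNF violation.
{B, C, F} has no BCNF violation.

{A, B, C, E}; {B, C, F}; {D, E}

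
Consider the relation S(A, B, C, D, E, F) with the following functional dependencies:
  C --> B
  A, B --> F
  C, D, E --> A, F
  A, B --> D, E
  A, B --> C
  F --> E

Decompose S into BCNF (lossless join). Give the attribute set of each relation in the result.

Candidate keys of the original relation: {A, B}, {A, C}, {C, D, E}, {C, D, F}.
In {A, B, C, D, E, F}, {C} is not a superkey ({C}⁺ restricted to this set is {B, C}), so split on C --> B into {B, C} and {A, C, D, E, F}.
{B, C}: every determinant is a superkey — BCNF.
In {A, C, D, E, F}, {F} is not a superkey ({F}⁺ restricted to this set is {E, F}), so split on F --> E into {E, F} and {A, C, D, F}.
{E, F}: every determinant is a superkey — BCNF.
{A, C, D, F}: every determinant is a superkey — BCNF.

{A, C, D, F}; {B, C}; {E, F}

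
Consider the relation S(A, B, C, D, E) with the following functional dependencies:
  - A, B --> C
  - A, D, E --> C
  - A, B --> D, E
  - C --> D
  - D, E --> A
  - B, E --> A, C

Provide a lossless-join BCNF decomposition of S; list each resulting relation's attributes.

Candidate keys of the original relation: {A, B}, {B, E}.
Within {A, B, C, D, E}: {A, D, E}⁺ ∩ {A, B, C, D, E} = {A, C, D, E}, not the whole set, so A, D, E --> C violates BCNF; decompose into {A, C, D, E} and {A, B, D, E}.
Within {A, C, D, E}: {C}⁺ ∩ {A, C, D, E} = {C, D}, not the whole set, so C --> D violates BCNF; decompose into {C, D} and {A, C, E}.
{C, D} is in BCNF.
{A, C, E} is in BCNF.
Within {A, B, D, E}: {D, E}⁺ ∩ {A, B, D, E} = {A, D, E}, not the whole set, so D, E --> A violates BCNF; decompose into {A, D, E} and {B, D, E}.
{A, D, E} is in BCNF.
{B, D, E} is in BCNF.

{A, C, E}; {A, D, E}; {B, D, E}; {C, D}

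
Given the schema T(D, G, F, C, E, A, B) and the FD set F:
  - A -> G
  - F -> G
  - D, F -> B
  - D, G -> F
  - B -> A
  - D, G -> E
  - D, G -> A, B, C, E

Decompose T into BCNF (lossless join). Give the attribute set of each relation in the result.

Candidate keys of the original relation: {A, D}, {B, D}, {D, F}, {D, G}.
{A, B, C, D, E, F, G}: {A} determines {A, G} here but is not a superkey — split on A -> G, giving {A, G} and {A, B, C, D, E, F}.
{A, G} is in BCNF.
{A, B, C, D, E, F}: {B} determines {A, B} here but is not a superkey — split on B -> A, giving {A, B} and {B, C, D, E, F}.
{A, B} is in BCNF.
{B, C, D, E, F} is in BCNF.

{A, B}; {A, G}; {B, C, D, E, F}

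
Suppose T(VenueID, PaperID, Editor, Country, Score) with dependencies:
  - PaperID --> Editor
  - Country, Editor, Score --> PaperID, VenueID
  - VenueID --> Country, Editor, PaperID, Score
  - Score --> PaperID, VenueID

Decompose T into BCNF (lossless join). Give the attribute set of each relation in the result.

Candidate keys of the original relation: {Score}, {VenueID}.
{Country, Editor, PaperID, Score, VenueID}: {PaperID} determines {Editor, PaperID} here but is not a superkey — split on PaperID --> Editor, giving {Editor, PaperID} and {Country, PaperID, Score, VenueID}.
{Editor, PaperID}: every determinant is a superkey — BCNF.
{Country, PaperID, Score, VenueID}: every determinant is a superkey — BCNF.

{Country, PaperID, Score, VenueID}; {Editor, PaperID}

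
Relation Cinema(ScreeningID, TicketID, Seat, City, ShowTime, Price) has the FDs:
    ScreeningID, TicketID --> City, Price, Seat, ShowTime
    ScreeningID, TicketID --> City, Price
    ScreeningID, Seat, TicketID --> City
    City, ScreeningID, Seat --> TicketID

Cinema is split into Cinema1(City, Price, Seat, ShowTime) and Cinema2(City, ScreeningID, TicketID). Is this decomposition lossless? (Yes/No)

The shared attributes are {City} and {City}⁺ = {City}.
The closure covers neither Cinema1 nor Cinema2 entirely; the join is not lossless.

No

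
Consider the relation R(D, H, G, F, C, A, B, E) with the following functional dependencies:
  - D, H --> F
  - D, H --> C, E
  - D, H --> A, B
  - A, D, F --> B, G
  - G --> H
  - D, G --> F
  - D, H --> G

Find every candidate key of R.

{D} never appears on the right of any FD, so every key must include it.
{D, G} is a candidate key since {D, G}⁺ = {A, B, C, D, E, F, G, H} covers every attribute.
{D, H} is a candidate key since {D, H}⁺ = {A, B, C, D, E, F, G, H} covers every attribute.
{A, D, F} is a candidate key since {A, D, F}⁺ = {A, B, C, D, E, F, G, H} covers every attribute.
Any other superkey properly contains one of these, so there are no further candidate keys.

{A, D, F}, {D, G}, {D, H}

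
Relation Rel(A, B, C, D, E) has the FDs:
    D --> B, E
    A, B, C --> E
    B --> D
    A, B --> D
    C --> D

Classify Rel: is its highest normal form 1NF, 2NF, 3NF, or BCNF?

Candidate key: {A, C}. Prime attributes: {A, C}.
For D --> B, E we have {D}⁺ = {B, D, E}; {D} is not a superkey, so BCNF fails.
D --> B, E determines the non-prime attributes {B, E} from a non-superkey — 3NF is violated.
Since {C} ⊂ {A, C} and {C}⁺ ⊇ {B, D, E} with {B, D, E} non-prime, there is a partial dependency; 2NF fails.

1NF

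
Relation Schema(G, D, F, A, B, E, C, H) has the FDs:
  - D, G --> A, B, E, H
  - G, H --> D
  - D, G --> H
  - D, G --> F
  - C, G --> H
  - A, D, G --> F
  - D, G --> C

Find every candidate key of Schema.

{C, G}, {D, G}, {G, H}

Attributes never on any right-hand side: {G} — every candidate key must contain it.
{C, G} is a candidate key since {C, G}⁺ = {A, B, C, D, E, F, G, H} covers every attribute.
{D, G} is a candidate key since {D, G}⁺ = {A, B, C, D, E, F, G, H} covers every attribute.
{G, H} is a candidate key since {G, H}⁺ = {A, B, C, D, E, F, G, H} covers every attribute.
No proper subset of any of these is a key, and no other minimal superkey exists.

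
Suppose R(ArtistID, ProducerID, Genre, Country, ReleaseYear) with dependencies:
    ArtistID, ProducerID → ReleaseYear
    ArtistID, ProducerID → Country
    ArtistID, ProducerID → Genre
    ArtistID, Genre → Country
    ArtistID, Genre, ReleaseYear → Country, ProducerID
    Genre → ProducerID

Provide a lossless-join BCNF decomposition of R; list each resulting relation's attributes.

Candidate keys of the original relation: {ArtistID, Genre}, {ArtistID, ProducerID}.
Within {ArtistID, Country, Genre, ProducerID, ReleaseYear}: {Genre}⁺ ∩ {ArtistID, Country, Genre, ProducerID, ReleaseYear} = {Genre, ProducerID}, not the whole set, so Genre → ProducerID violates BCNF; decompose into {Genre, ProducerID} and {ArtistID, Country, Genre, ReleaseYear}.
{Genre, ProducerID} has no BCNF violation.
{ArtistID, Country, Genre, ReleaseYear} has no BCNF violation.

{ArtistID, Country, Genre, ReleaseYear}; {Genre, ProducerID}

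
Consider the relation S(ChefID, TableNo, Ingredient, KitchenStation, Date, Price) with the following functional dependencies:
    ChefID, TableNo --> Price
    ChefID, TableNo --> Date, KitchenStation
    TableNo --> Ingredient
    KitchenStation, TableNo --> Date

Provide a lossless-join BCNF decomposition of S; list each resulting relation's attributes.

{ChefID, KitchenStation, Price, TableNo}; {Date, KitchenStation, TableNo}; {Ingredient, TableNo}

Candidate key of the original relation: {ChefID, TableNo}.
In {ChefID, Date, Ingredient, KitchenStation, Price, TableNo}, {TableNo} is not a superkey ({TableNo}⁺ restricted to this set is {Ingredient, TableNo}), so split on TableNo --> Ingredient into {Ingredient, TableNo} and {ChefID, Date, KitchenStation, Price, TableNo}.
{Ingredient, TableNo}: every determinant is a superkey — BCNF.
In {ChefID, Date, KitchenStation, Price, TableNo}, {KitchenStation, TableNo} is not a superkey ({KitchenStation, TableNo}⁺ restricted to this set is {Date, KitchenStation, TableNo}), so split on KitchenStation, TableNo --> Date into {Date, KitchenStation, TableNo} and {ChefID, KitchenStation, Price, TableNo}.
{Date, KitchenStation, TableNo}: every determinant is a superkey — BCNF.
{ChefID, KitchenStation, Price, TableNo}: every determinant is a superkey — BCNF.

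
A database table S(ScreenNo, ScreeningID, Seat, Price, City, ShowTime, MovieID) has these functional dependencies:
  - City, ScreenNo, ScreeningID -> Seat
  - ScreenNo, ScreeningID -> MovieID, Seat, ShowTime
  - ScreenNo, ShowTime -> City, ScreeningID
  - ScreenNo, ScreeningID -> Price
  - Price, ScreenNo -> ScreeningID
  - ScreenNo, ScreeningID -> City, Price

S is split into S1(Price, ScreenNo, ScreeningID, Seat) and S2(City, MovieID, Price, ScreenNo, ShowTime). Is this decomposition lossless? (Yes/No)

Yes

Common attributes: {Price, ScreenNo}; their closure is {City, MovieID, Price, ScreenNo, ScreeningID, Seat, ShowTime}.
S1 is contained in that closure, so S1 ∩ S2 -> S1 holds and the join is lossless.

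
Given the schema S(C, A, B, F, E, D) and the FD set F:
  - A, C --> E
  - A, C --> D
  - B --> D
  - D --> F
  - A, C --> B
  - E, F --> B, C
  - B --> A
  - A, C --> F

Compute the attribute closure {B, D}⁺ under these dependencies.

{A, B, D, F}

Start with {B, D}.
D --> F applies; add {F} → now {B, D, F}.
B --> A applies; add {A} → now {A, B, D, F}.
No further FD applies.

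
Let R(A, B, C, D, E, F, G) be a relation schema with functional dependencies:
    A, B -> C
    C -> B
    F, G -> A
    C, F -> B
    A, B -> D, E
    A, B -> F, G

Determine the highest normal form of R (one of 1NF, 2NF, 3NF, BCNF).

Candidate keys: {A, B}, {A, C}, {B, F, G}, {C, F, G}. Prime attributes: {A, B, C, F, G}.
For C -> B we have {C}⁺ = {B, C}; {C} is not a superkey, so BCNF fails.
But every attribute on its right side ({B}) is prime, and the same holds for every other non-superkey FD, so 3NF still holds.

3NF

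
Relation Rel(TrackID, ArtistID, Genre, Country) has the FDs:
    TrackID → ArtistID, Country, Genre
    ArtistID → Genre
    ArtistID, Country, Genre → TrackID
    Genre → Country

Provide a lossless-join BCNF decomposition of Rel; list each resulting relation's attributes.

{ArtistID, Genre, TrackID}; {Country, Genre}

Candidate keys of the original relation: {ArtistID}, {TrackID}.
Within {ArtistID, Country, Genre, TrackID}: {Genre}⁺ ∩ {ArtistID, Country, Genre, TrackID} = {Country, Genre}, not the whole set, so Genre → Country violates BCNF; decompose into {Country, Genre} and {ArtistID, Genre, TrackID}.
{Country, Genre} is in BCNF.
{ArtistID, Genre, TrackID} is in BCNF.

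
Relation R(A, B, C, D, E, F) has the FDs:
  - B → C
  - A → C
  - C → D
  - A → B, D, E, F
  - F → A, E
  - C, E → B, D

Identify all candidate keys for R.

{A} is a candidate key since {A}⁺ = {A, B, C, D, E, F} covers every attribute.
{F} is a candidate key since {F}⁺ = {A, B, C, D, E, F} covers every attribute.
Any other superkey properly contains one of these, so there are no further candidate keys.

{A}, {F}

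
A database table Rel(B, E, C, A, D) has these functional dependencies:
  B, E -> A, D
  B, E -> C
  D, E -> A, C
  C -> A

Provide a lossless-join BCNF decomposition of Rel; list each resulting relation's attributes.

{A, C}; {B, D, E}; {C, D, E}

Candidate key of the original relation: {B, E}.
Within {A, B, C, D, E}: {D, E}⁺ ∩ {A, B, C, D, E} = {A, C, D, E}, not the whole set, so D, E -> A, C violates BCNF; decompose into {A, C, D, E} and {B, D, E}.
Within {A, C, D, E}: {C}⁺ ∩ {A, C, D, E} = {A, C}, not the whole set, so C -> A violates BCNF; decompose into {A, C} and {C, D, E}.
{A, C}: every determinant is a superkey — BCNF.
{C, D, E}: every determinant is a superkey — BCNF.
{B, D, E}: every determinant is a superkey — BCNF.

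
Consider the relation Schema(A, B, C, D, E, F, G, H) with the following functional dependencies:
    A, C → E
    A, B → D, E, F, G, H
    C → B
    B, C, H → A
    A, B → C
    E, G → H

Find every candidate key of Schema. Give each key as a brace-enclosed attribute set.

{A, B}⁺ = {A, B, C, D, E, F, G, H} — all of the relation — so {A, B} is a candidate key.
{A, C}⁺ = {A, B, C, D, E, F, G, H} — all of the relation — so {A, C} is a candidate key.
{C, H}⁺ = {A, B, C, D, E, F, G, H} — all of the relation — so {C, H} is a candidate key.
{C, E, G}⁺ = {A, B, C, D, E, F, G, H} — all of the relation — so {C, E, G} is a candidate key.
No proper subset of any of these is a key, and no other minimal superkey exists.

{A, B}, {A, C}, {C, E, G}, {C, H}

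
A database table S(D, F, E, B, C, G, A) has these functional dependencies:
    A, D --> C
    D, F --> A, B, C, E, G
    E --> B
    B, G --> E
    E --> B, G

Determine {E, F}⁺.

Start with {E, F}.
E --> B applies; add {B} → now {B, E, F}.
E --> B, G applies; add {G} → now {B, E, F, G}.
No further FD applies.

{B, E, F, G}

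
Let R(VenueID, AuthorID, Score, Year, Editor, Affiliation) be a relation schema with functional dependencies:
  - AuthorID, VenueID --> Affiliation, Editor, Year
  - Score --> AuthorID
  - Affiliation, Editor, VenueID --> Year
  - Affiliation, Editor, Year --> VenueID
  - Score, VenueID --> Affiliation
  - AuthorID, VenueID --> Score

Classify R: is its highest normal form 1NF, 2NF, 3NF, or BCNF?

Candidate keys: {Affiliation, AuthorID, Editor, Year}, {Affiliation, Editor, Score, Year}, {AuthorID, VenueID}, {Score, VenueID}. Prime attributes: {Affiliation, AuthorID, Editor, Score, VenueID, Year}.
Score --> AuthorID breaks BCNF: {Score}⁺ = {AuthorID, Score}, so {Score} is not a superkey.
But every attribute on its right side ({AuthorID}) is prime, and the same holds for every other non-superkey FD, so 3NF still holds.

3NF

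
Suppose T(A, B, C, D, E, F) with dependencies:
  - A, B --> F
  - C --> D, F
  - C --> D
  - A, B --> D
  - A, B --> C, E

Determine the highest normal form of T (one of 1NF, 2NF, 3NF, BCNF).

2NF

Candidate key: {A, B}. Prime attributes: {A, B}.
For C --> D, F we have {C}⁺ = {C, D, F}; {C} is not a superkey, so BCNF fails.
C --> D, F has non-prime {D, F} on the right and a non-superkey on the left, so 3NF fails.
Checking every proper subset of each key, none determines a non-prime attribute — 2NF is satisfied.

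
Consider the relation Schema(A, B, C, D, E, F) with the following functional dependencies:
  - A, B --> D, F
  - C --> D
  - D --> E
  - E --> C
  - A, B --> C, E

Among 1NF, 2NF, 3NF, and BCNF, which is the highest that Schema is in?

2NF

Candidate key: {A, B}. Prime attributes: {A, B}.
For C --> D we have {C}⁺ = {C, D, E}; {C} is not a superkey, so BCNF fails.
C --> D determines the non-prime attribute {D} from a non-superkey — 3NF is violated.
No non-prime attribute depends on a proper subset of any candidate key, so 2NF holds.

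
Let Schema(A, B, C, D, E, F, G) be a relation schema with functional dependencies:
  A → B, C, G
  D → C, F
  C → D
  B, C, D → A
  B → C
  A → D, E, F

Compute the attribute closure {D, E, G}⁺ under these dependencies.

Start with {D, E, G}.
D → C, F applies; add {C, F} → now {C, D, E, F, G}.
No further FD applies.

{C, D, E, F, G}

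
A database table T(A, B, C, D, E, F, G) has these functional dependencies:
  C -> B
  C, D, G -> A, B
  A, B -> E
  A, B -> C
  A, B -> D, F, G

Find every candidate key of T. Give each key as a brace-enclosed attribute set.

{A, B}⁺ = {A, B, C, D, E, F, G}, which is every attribute, so {A, B} is a candidate key.
{A, C}⁺ = {A, B, C, D, E, F, G}, which is every attribute, so {A, C} is a candidate key.
{C, D, G}⁺ = {A, B, C, D, E, F, G}, which is every attribute, so {C, D, G} is a candidate key.
Any other superkey properly contains one of these, so there are no further candidate keys.

{A, B}, {A, C}, {C, D, G}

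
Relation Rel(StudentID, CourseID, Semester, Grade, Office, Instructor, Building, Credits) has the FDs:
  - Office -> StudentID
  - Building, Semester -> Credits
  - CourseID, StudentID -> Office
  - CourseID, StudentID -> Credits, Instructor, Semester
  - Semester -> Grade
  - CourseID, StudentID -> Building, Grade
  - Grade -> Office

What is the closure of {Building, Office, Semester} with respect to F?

{Building, Credits, Grade, Office, Semester, StudentID}

Start with {Building, Office, Semester}.
Office -> StudentID applies; add {StudentID} → now {Building, Office, Semester, StudentID}.
Building, Semester -> Credits applies; add {Credits} → now {Building, Credits, Office, Semester, StudentID}.
Semester -> Grade applies; add {Grade} → now {Building, Credits, Grade, Office, Semester, StudentID}.
No further FD applies.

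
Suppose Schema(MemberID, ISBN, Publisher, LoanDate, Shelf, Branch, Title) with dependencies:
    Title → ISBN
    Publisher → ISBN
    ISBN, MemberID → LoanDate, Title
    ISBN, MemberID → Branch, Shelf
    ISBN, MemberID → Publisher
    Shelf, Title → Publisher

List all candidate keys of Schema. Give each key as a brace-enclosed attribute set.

{ISBN, MemberID}, {MemberID, Publisher}, {MemberID, Title}

{MemberID} never appears on the right of any FD, so every key must include it.
{ISBN, MemberID}⁺ = {Branch, ISBN, LoanDate, MemberID, Publisher, Shelf, Title}, which is every attribute, so {ISBN, MemberID} is a candidate key.
{MemberID, Publisher}⁺ = {Branch, ISBN, LoanDate, MemberID, Publisher, Shelf, Title}, which is every attribute, so {MemberID, Publisher} is a candidate key.
{MemberID, Title}⁺ = {Branch, ISBN, LoanDate, MemberID, Publisher, Shelf, Title}, which is every attribute, so {MemberID, Title} is a candidate key.
Any other superkey properly contains one of these, so there are no further candidate keys.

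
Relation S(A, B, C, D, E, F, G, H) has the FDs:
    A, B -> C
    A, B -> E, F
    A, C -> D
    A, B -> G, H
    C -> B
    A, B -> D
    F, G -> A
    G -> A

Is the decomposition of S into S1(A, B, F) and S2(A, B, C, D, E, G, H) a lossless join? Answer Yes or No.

The shared attributes are {A, B} and {A, B}⁺ = {A, B, C, D, E, F, G, H}.
S1 is contained in that closure, so S1 ∩ S2 -> S1 holds and the join is lossless.

Yes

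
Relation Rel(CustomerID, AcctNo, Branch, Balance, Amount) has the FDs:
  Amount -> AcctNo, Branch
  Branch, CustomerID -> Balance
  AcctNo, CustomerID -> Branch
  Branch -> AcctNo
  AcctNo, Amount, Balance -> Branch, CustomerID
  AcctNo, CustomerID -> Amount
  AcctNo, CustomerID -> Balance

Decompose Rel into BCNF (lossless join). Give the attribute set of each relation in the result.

{AcctNo, Branch}; {Amount, Balance, CustomerID}; {Amount, Branch}

Candidate keys of the original relation: {AcctNo, CustomerID}, {Amount, Balance}, {Amount, CustomerID}, {Branch, CustomerID}.
{AcctNo, Amount, Balance, Branch, CustomerID}: {Amount} determines {AcctNo, Amount, Branch} here but is not a superkey — split on Amount -> AcctNo, Branch, giving {AcctNo, Amount, Branch} and {Amount, Balance, CustomerID}.
{AcctNo, Amount, Branch}: {Branch} determines {AcctNo, Branch} here but is not a superkey — split on Branch -> AcctNo, giving {AcctNo, Branch} and {Amount, Branch}.
{AcctNo, Branch} is in BCNF.
{Amount, Branch} is in BCNF.
{Amount, Balance, CustomerID} is in BCNF.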